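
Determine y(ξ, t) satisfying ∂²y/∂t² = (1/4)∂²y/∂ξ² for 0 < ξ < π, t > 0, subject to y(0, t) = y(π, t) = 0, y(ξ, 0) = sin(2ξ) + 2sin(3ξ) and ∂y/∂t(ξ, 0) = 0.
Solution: Separating variables: y = Σ [A_n cos(ω_n t) + B_n sin(ω_n t)] sin(nξ), ω_n = n/2. From ICs: A_2=1, A_3=2.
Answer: y(ξ, t) = sin(2ξ)cos(t) + 2sin(3ξ)cos(3t/2)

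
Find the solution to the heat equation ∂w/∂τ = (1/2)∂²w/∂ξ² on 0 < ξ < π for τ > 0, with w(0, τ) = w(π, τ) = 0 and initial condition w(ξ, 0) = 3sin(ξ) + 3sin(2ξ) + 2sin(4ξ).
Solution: Using separation of variables w = X(ξ)T(τ):
Eigenfunctions: sin(nξ), n = 1, 2, 3, ...
General solution: w(ξ, τ) = Σ c_n sin(nξ) exp(-n² τ/2)
Matching w(ξ,0) = 3sin(ξ) + 3sin(2ξ) + 2sin(4ξ) term by term: c_1=3, c_2=3, c_4=2.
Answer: w(ξ, τ) = 3exp(-2τ)sin(2ξ) + 2exp(-8τ)sin(4ξ) + 3exp(-τ/2)sin(ξ)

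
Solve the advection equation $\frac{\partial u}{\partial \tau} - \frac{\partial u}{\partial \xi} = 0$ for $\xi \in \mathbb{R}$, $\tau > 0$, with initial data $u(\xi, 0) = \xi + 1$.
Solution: By characteristics ($d\xi/d\tau = -1$), $u(\xi,\tau) = f(\xi + \tau)$ with $f = u( \cdot , 0)$.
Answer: $u(\xi, \tau) = \tau + \xi + 1$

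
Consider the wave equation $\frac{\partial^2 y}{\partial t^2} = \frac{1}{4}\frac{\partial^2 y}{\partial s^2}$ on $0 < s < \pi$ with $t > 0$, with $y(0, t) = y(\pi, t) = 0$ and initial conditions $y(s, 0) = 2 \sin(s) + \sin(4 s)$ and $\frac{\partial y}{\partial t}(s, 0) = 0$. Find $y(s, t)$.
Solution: Separating variables: $y = \sum [A_n \cos(\omega_n t) + B_n \sin(\omega_n t)] \sin(ns)$, $\omega_n = n/2$. From ICs: $A_1=2, A_4=1$.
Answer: $y(s, t) = 2 \sin(s) \cos(t/2) + \sin(4 s) \cos(2 t)$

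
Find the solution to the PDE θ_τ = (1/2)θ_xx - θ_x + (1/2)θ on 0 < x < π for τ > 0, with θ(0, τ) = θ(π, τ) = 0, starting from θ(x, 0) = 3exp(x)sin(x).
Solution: Substitute θ = exp(x)u.
Then θ_x = exp(x)(u_x + u), θ_xx = exp(x)(u_xx + 2u_x + u), θ_τ = exp(x)u_τ; substituting and dividing by exp(x), the lower-order terms cancel: u_τ = (1/2)u_xx (standard heat equation).
Data for u: u(x,0) = exp(-x)θ(x,0) = 3sin(x). The boundary conditions carry over: u(0,τ) = u(π,τ) = 0.
Separating variables: u = Σ c_n exp(-n²τ/2) sin(nx). From u(x,0) = 3sin(x): c_1=3.
So u(x,τ) = 3exp(-τ/2)sin(x), and θ(x,τ) = exp(x)u(x,τ).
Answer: θ(x, τ) = 3exp(x)exp(-τ/2)sin(x)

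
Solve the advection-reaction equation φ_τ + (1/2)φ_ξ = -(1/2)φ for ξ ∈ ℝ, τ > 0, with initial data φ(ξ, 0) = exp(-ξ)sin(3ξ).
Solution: Substitute φ = exp(-ξ)u.
Then φ_ξ = exp(-ξ)(u_ξ - u), φ_τ = exp(-ξ)u_τ; substituting and dividing by exp(-ξ), the lower-order terms cancel: u_τ + (1/2)u_ξ = 0 (standard advection equation).
Data for u: u(ξ,0) = exp(ξ)φ(ξ,0) = sin(3ξ).
By characteristics (dξ/dτ = 1/2), u(ξ,τ) = f(ξ - (1/2)τ) with f = u(·, 0).
So u(ξ,τ) = sin(3ξ - 3τ/2), and φ(ξ,τ) = exp(-ξ)u(ξ,τ).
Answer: φ(ξ, τ) = exp(-ξ)sin(3ξ - 3τ/2)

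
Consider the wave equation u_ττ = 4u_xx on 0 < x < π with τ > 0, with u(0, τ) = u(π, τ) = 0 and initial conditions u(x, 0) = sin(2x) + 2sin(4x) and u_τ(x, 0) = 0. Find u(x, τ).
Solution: Separating variables: u = Σ [A_n cos(ω_n τ) + B_n sin(ω_n τ)] sin(nx), ω_n = 2n. From ICs: A_2=1, A_4=2.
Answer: u(x, τ) = sin(2x)cos(4τ) + 2sin(4x)cos(8τ)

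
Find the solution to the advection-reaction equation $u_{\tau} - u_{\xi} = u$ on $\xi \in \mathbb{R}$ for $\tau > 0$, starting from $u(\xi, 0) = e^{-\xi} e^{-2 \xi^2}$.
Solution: Substitute $u = e^{-\xi}w$, i.e. $w = e^{\xi}u$.
By the product rule, $u_{\xi} = e^{-\xi}(w_{\xi} - w)$, $u_{\tau} = e^{-\xi}w_{\tau}$.
Substituting into the PDE and dividing by $e^{-\xi}$: $w_{\tau} - (w_{\xi} - w) = w$.
The lower-order terms cancel, leaving the standard advection equation $w_{\tau} - w_{\xi} = 0$.
Initial data for $w$: $w(\xi,0) = e^{\xi}u(\xi,0) = e^{-2 \xi^2}$.
Solve for $w$:
  By method of characteristics (waves move left with speed 1):
  Along characteristics $\xi + \tau =$ const, $w$ is constant, so $w(\xi,\tau) = f(\xi + \tau)$ with $f = w( \cdot , 0)$.
Hence $w(\xi,\tau) = e^{-2 (\xi + \tau)^2}$.
Transform back: $u(\xi,\tau) = e^{-\xi}w(\xi,\tau)$.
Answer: $u(\xi, \tau) = e^{-\xi} e^{-2 (\tau + \xi)^2}$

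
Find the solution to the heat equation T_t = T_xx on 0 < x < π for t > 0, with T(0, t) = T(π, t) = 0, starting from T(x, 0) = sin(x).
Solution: Separating variables: T = Σ c_n exp(-n²t) sin(nx). From T(x,0) = sin(x): c_1=1.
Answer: T(x, t) = exp(-t)sin(x)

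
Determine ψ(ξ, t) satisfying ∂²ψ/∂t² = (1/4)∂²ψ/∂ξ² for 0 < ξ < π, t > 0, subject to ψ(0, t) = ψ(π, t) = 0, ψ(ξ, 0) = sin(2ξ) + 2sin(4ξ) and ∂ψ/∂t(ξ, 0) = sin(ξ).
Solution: Using separation of variables ψ = X(ξ)T(t):
Eigenfunctions: sin(nξ), n = 1, 2, 3, ...
General solution: ψ(ξ, t) = Σ [A_n cos(n t/2) + B_n sin(n t/2)] sin(nξ)
From ψ(ξ,0) = sin(2ξ) + 2sin(4ξ): A_2=1, A_4=2. From ψ_t(ξ,0) = sin(ξ), using ψ_t(ξ,0) = Σ ω_n B_n sin(nξ) with ω_n = n/2: B_1 = 1/(1/2) = 2.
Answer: ψ(ξ, t) = 2sin(t/2)sin(ξ) + sin(2ξ)cos(t) + 2sin(4ξ)cos(2t)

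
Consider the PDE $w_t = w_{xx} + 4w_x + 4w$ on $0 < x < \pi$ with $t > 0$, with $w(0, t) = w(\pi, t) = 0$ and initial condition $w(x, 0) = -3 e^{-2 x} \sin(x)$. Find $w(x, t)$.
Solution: Substitute $w = e^{-2x}u$, i.e. $u = e^{2x}w$.
By the product rule, $w_x = e^{-2x}(u_x - 2u)$, $w_{xx} = e^{-2x}(u_{xx} - 4u_x + 4u)$, $w_t = e^{-2x}u_t$.
Substituting into the PDE and dividing by $e^{-2x}$: $u_t = (u_{xx} - 4u_x + 4u) + 4(u_x - 2u) + 4u$.
The lower-order terms cancel, leaving the standard heat equation $u_t = u_{xx}$.
Initial data for $u$: $u(x,0) = e^{2x}w(x,0) = -3 \sin(x)$. The boundary conditions carry over: $u(0,t) = u(\pi,t) = 0$.
Solve for $u$:
  Using separation of variables $u = X(x)T(t)$:
  Eigenfunctions: $\sin(nx)$, $n = 1, 2, 3, \ldots$
  General solution: $u(x, t) = \sum c_n \sin(nx) e^{-n^2 t}$
  Matching $u(x,0) = -3 \sin(x)$ term by term: $c_1=-3$.
Hence $u(x,t) = -3 e^{-t} \sin(x)$.
Transform back: $w(x,t) = e^{-2x}u(x,t)$.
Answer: $w(x, t) = -3 e^{-t} e^{-2 x} \sin(x)$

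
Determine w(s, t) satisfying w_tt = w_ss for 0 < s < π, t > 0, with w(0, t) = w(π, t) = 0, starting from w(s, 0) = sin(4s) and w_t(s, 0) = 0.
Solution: Using separation of variables w = X(s)T(t):
Eigenfunctions: sin(ns), n = 1, 2, 3, ...
General solution: w(s, t) = Σ [A_n cos(n t) + B_n sin(n t)] sin(ns)
From w(s,0) = sin(4s): A_4=1. From w_t(s,0) = 0: all B_n = 0.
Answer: w(s, t) = sin(4s)cos(4t)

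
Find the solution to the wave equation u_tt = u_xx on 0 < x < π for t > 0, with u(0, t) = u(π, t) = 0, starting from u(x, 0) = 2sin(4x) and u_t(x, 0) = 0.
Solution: Separating variables: u = Σ [A_n cos(ω_n t) + B_n sin(ω_n t)] sin(nx), ω_n = n. From ICs: A_4=2.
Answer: u(x, t) = 2sin(4x)cos(4t)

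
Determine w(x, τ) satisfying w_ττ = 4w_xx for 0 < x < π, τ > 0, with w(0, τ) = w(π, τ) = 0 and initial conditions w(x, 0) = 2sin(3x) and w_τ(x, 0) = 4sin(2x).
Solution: Separating variables: w = Σ [A_n cos(ω_n τ) + B_n sin(ω_n τ)] sin(nx), ω_n = 2n. From ICs (B_n = velocity coefficient / ω_n): A_3=2, B_2=1.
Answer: w(x, τ) = sin(2x)sin(4τ) + 2sin(3x)cos(6τ)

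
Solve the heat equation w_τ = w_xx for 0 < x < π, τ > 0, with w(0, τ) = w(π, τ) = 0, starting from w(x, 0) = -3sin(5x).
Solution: Separating variables: w = Σ c_n exp(-n²τ) sin(nx). From w(x,0) = -3sin(5x): c_5=-3.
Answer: w(x, τ) = -3exp(-25τ)sin(5x)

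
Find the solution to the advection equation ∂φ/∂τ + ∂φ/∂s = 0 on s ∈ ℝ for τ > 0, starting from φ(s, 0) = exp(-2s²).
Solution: By method of characteristics (waves move right with speed 1):
Along characteristics s - τ = const, φ is constant, so φ(s,τ) = f(s - τ) with f = φ(·, 0).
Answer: φ(s, τ) = exp(-2(s - τ)²)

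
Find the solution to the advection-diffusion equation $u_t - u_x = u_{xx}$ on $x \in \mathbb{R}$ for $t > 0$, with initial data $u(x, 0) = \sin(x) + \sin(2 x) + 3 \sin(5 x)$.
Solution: Moving frame: $\eta = x + t$, $\sigma = t$, $u = w(\eta,\sigma)$, so $u_t = w_{\sigma} + w_{\eta}$ and $u_{xx} = w_{\eta\eta}$.
Hence $u_t - u_x = w_{\sigma}$ and the PDE becomes the heat equation $w_{\sigma} = w_{\eta\eta}$ on $\eta \in \mathbb{R}$.
Initial data: $w(\eta,0) = u(\eta,0) = \sin(\eta) + \sin(2 \eta) + 3 \sin(5 \eta)$. Each mode $\sin(n\eta)$ decays as $e^{-n^2\sigma}$ on $\mathbb{R}$, so $w(\eta,\sigma) = \sum c_n e^{-n^2\sigma} \sin(n\eta)$ with $c_1=1, c_2=1, c_5=3$: $w(\eta,\sigma) = e^{-\sigma} \sin(\eta) + e^{-4 \sigma} \sin(2 \eta) + 3 e^{-25 \sigma} \sin(5 \eta)$.
Substituting back: $u(x,t) = w(x + t, t)$.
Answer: $u(x, t) = e^{-t} \sin(t + x) + e^{-4 t} \sin(2 t + 2 x) + 3 e^{-25 t} \sin(5 t + 5 x)$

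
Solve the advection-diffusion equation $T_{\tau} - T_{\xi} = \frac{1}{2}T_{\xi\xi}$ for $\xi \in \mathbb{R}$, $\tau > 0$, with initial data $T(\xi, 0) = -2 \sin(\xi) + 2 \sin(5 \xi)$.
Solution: Moving frame: $\eta = \xi + \tau$, $\sigma = \tau$, $T = u(\eta,\sigma)$, so $T_{\tau} = u_{\sigma} + u_{\eta}$ and $T_{\xi\xi} = u_{\eta\eta}$.
Hence $T_{\tau} - T_{\xi} = u_{\sigma}$ and the PDE becomes the heat equation $u_{\sigma} = \frac{1}{2}u_{\eta\eta}$ on $\eta \in \mathbb{R}$.
Initial data: $u(\eta,0) = T(\eta,0) = -2 \sin(\eta) + 2 \sin(5 \eta)$. Each mode $\sin(n\eta)$ decays as $e^{-n^2\sigma/2}$ on $\mathbb{R}$, so $u(\eta,\sigma) = \sum c_n e^{-n^2\sigma/2} \sin(n\eta)$ with $c_1=-2, c_5=2$: $u(\eta,\sigma) = -2 e^{-\sigma/2} \sin(\eta) + 2 e^{-25 \sigma/2} \sin(5 \eta)$.
Substituting back: $T(\xi,\tau) = u(\xi + \tau, \tau)$.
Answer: $T(\xi, \tau) = -2 e^{-\tau/2} \sin(\tau + \xi) + 2 e^{-25 \tau/2} \sin(5 \tau + 5 \xi)$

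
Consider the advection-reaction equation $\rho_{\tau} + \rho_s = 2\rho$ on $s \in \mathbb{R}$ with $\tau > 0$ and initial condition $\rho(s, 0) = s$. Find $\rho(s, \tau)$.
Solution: Substitute $\rho = e^{2\tau}u$.
Then $\rho_{\tau} = e^{2\tau}(u_{\tau} + 2u)$, $\rho_s = e^{2\tau}u_s$; substituting and dividing by $e^{2\tau}$, the lower-order terms cancel: $u_{\tau} + u_s = 0$ (standard advection equation).
Data for $u$: $u(s,0) = \rho(s,0) = s$.
By characteristics ($ds/d\tau = 1$), $u(s,\tau) = f(s - \tau)$ with $f = u( \cdot , 0)$.
So $u(s,\tau) = s - \tau$, and $\rho(s,\tau) = e^{2\tau}u(s,\tau)$.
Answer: $\rho(s, \tau) = - \tau e^{2 \tau} + s e^{2 \tau}$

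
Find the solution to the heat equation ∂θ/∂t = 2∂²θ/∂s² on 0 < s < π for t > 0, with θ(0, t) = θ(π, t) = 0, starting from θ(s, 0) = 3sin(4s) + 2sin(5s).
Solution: Using separation of variables θ = X(s)G(t):
Eigenfunctions: sin(ns), n = 1, 2, 3, ...
General solution: θ(s, t) = Σ c_n sin(ns) exp(-2n² t)
Matching θ(s,0) = 3sin(4s) + 2sin(5s) term by term: c_4=3, c_5=2.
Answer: θ(s, t) = 3exp(-32t)sin(4s) + 2exp(-50t)sin(5s)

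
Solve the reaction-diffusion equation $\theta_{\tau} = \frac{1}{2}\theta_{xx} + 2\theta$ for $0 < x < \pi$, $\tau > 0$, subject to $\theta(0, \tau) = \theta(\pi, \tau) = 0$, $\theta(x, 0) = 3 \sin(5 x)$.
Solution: Substitute $\theta = e^{2\tau}u$, i.e. $u = e^{-2\tau}\theta$.
By the product rule, $\theta_{\tau} = e^{2\tau}(u_{\tau} + 2u)$, $\theta_{xx} = e^{2\tau}u_{xx}$.
Substituting into the PDE and dividing by $e^{2\tau}$: $u_{\tau} + 2u = \frac{1}{2}u_{xx} + 2u$.
The lower-order terms cancel, leaving the standard heat equation $u_{\tau} = \frac{1}{2}u_{xx}$.
Initial data for $u$: $u(x,0) = \theta(x,0) = 3 \sin(5 x)$. The boundary conditions carry over: $u(0,\tau) = u(\pi,\tau) = 0$.
Solve for $u$:
  Using separation of variables $u = X(x)G(\tau)$:
  Eigenfunctions: $\sin(nx)$, $n = 1, 2, 3, \ldots$
  General solution: $u(x, \tau) = \sum c_n \sin(nx) e^{-n^2 \tau/2}$
  Matching $u(x,0) = 3 \sin(5 x)$ term by term: $c_5=3$.
Hence $u(x,\tau) = 3 e^{-25 \tau/2} \sin(5 x)$.
Transform back: $\theta(x,\tau) = e^{2\tau}u(x,\tau)$.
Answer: $\theta(x, \tau) = 3 e^{-21 \tau/2} \sin(5 x)$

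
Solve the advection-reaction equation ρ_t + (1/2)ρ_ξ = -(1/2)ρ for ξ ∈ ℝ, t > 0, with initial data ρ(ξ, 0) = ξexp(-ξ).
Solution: Substitute ρ = exp(-ξ)u, i.e. u = exp(ξ)ρ.
By the product rule, ρ_ξ = exp(-ξ)(u_ξ - u), ρ_t = exp(-ξ)u_t.
Substituting into the PDE and dividing by exp(-ξ): u_t + (1/2)(u_ξ - u) = -(1/2)u.
The lower-order terms cancel, leaving the standard advection equation u_t + (1/2)u_ξ = 0.
Initial data for u: u(ξ,0) = exp(ξ)ρ(ξ,0) = ξ.
Solve for u:
  By method of characteristics (waves move right with speed 1/2):
  Along characteristics ξ - (1/2)t = const, u is constant, so u(ξ,t) = f(ξ - (1/2)t) with f = u(·, 0).
Hence u(ξ,t) = -(1/2)t + ξ.
Transform back: ρ(ξ,t) = exp(-ξ)u(ξ,t).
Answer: ρ(ξ, t) = -(1/2)texp(-ξ) + ξexp(-ξ)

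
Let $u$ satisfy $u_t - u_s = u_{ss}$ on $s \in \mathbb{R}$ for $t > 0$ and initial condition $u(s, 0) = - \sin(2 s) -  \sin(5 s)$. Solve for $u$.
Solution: Change to a moving frame: let $\eta = s + t$, $\sigma = t$ and write $u(s,t) = w(\eta,\sigma)$.
By the chain rule $u_t = w_{\sigma} + w_{\eta}$, $u_s = w_{\eta}$, $u_{ss} = w_{\eta\eta}$.
Then $u_t - u_s = w_{\sigma}$: the advection term cancels and the PDE becomes the heat equation $w_{\sigma} = w_{\eta\eta}$ on $\eta \in \mathbb{R}$.
Initial data: $w(\eta,0) = u(\eta,0) = - \sin(2 \eta) - \sin(5 \eta)$.
On $\eta \in \mathbb{R}$ each mode satisfies $(\sin(n\eta))'' = -n^2 \sin(n\eta)$, so $e^{-n^2\sigma} \sin(n\eta)$ solves the heat equation; by superposition $w(\eta,\sigma) = \sum c_n e^{-n^2\sigma} \sin(n\eta)$.
Reading off the coefficients: $c_2=-1, c_5=-1$, so $w(\eta,\sigma) = - e^{-4 \sigma} \sin(2 \eta) - e^{-25 \sigma} \sin(5 \eta)$.
Substituting back $\eta = s + t$, $\sigma = t$: $u(s,t) = w(s + t, t)$.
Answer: $u(s, t) = - e^{-4 t} \sin(2 s + 2 t) -  e^{-25 t} \sin(5 s + 5 t)$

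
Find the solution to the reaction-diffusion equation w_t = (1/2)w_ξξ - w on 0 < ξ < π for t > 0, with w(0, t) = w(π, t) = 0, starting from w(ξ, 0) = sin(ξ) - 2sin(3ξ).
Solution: Substitute w = exp(-t)u.
Then w_t = exp(-t)(u_t - u), w_ξξ = exp(-t)u_ξξ; substituting and dividing by exp(-t), the lower-order terms cancel: u_t = (1/2)u_ξξ (standard heat equation).
Data for u: u(ξ,0) = w(ξ,0) = sin(ξ) - 2sin(3ξ). The boundary conditions carry over: u(0,t) = u(π,t) = 0.
Separating variables: u = Σ c_n exp(-n²t/2) sin(nξ). From u(ξ,0) = sin(ξ) - 2sin(3ξ): c_1=1, c_3=-2.
So u(ξ,t) = exp(-t/2)sin(ξ) - 2exp(-9t/2)sin(3ξ), and w(ξ,t) = exp(-t)u(ξ,t).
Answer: w(ξ, t) = exp(-3t/2)sin(ξ) - 2exp(-11t/2)sin(3ξ)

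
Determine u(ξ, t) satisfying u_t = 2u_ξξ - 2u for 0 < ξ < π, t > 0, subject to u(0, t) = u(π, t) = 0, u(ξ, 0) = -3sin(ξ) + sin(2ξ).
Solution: Substitute u = exp(-2t)w, i.e. w = exp(2t)u.
By the product rule, u_t = exp(-2t)(w_t - 2w), u_ξξ = exp(-2t)w_ξξ.
Substituting into the PDE and dividing by exp(-2t): w_t - 2w = 2w_ξξ - 2w.
The lower-order terms cancel, leaving the standard heat equation w_t = 2w_ξξ.
Initial data for w: w(ξ,0) = u(ξ,0) = -3sin(ξ) + sin(2ξ). The boundary conditions carry over: w(0,t) = w(π,t) = 0.
Solve for w:
  Using separation of variables w = X(ξ)T(t):
  Eigenfunctions: sin(nξ), n = 1, 2, 3, ...
  General solution: w(ξ, t) = Σ c_n sin(nξ) exp(-2n² t)
  Matching w(ξ,0) = -3sin(ξ) + sin(2ξ) term by term: c_1=-3, c_2=1.
Hence w(ξ,t) = -3exp(-2t)sin(ξ) + exp(-8t)sin(2ξ).
Transform back: u(ξ,t) = exp(-2t)w(ξ,t).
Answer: u(ξ, t) = -3exp(-4t)sin(ξ) + exp(-10t)sin(2ξ)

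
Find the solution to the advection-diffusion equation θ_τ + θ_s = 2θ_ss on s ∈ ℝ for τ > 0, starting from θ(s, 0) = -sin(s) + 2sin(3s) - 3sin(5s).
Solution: Moving frame: η = s - τ, σ = τ, θ = u(η,σ), so θ_τ = u_σ - u_η and θ_ss = u_ηη.
Hence θ_τ + θ_s = u_σ and the PDE becomes the heat equation u_σ = 2u_ηη on η ∈ ℝ.
Initial data: u(η,0) = θ(η,0) = -sin(η) + 2sin(3η) - 3sin(5η). Each mode sin(nη) decays as exp(-2n²σ) on ℝ, so u(η,σ) = Σ c_n exp(-2n²σ) sin(nη) with c_1=-1, c_3=2, c_5=-3: u(η,σ) = -exp(-2σ)sin(η) + 2exp(-18σ)sin(3η) - 3exp(-50σ)sin(5η).
Substituting back: θ(s,τ) = u(s - τ, τ).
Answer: θ(s, τ) = -exp(-2τ)sin(s - τ) + 2exp(-18τ)sin(3s - 3τ) - 3exp(-50τ)sin(5s - 5τ)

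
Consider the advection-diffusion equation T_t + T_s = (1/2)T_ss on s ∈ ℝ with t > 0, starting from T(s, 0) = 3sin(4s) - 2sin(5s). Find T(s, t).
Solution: Change to a moving frame: let η = s - t, σ = t and write T(s,t) = u(η,σ).
By the chain rule T_t = u_σ - u_η, T_s = u_η, T_ss = u_ηη.
Then T_t + T_s = u_σ: the advection term cancels and the PDE becomes the heat equation u_σ = (1/2)u_ηη on η ∈ ℝ.
Initial data: u(η,0) = T(η,0) = 3sin(4η) - 2sin(5η).
On η ∈ ℝ each mode satisfies (sin(nη))″ = -n² sin(nη), so exp(-n²σ/2) sin(nη) solves the heat equation; by superposition u(η,σ) = Σ c_n exp(-n²σ/2) sin(nη).
Reading off the coefficients: c_4=3, c_5=-2, so u(η,σ) = 3exp(-8σ)sin(4η) - 2exp(-25σ/2)sin(5η).
Substituting back η = s - t, σ = t: T(s,t) = u(s - t, t).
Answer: T(s, t) = 3exp(-8t)sin(4s - 4t) - 2exp(-25t/2)sin(5s - 5t)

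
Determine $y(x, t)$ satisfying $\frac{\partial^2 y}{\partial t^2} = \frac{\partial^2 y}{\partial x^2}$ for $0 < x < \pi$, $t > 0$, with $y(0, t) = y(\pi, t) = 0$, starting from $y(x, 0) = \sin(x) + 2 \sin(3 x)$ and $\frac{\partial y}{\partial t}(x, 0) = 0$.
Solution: Using separation of variables $y = X(x)T(t)$:
Eigenfunctions: $\sin(nx)$, $n = 1, 2, 3, \ldots$
General solution: $y(x, t) = \sum [A_n \cos(n t) + B_n \sin(n t)] \sin(nx)$
From $y(x,0) = \sin(x) + 2 \sin(3 x)$: $A_1=1, A_3=2$. From $y_t(x,0) = 0$: all $B_n = 0$.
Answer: $y(x, t) = \sin(x) \cos(t) + 2 \sin(3 x) \cos(3 t)$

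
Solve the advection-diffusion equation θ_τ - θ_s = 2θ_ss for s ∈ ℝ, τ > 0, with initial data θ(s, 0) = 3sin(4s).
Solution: Change to a moving frame: let η = s + τ, σ = τ and write θ(s,τ) = u(η,σ).
By the chain rule θ_τ = u_σ + u_η, θ_s = u_η, θ_ss = u_ηη.
Then θ_τ - θ_s = u_σ: the advection term cancels and the PDE becomes the heat equation u_σ = 2u_ηη on η ∈ ℝ.
Initial data: u(η,0) = θ(η,0) = 3sin(4η).
On η ∈ ℝ each mode satisfies (sin(nη))″ = -n² sin(nη), so exp(-2n²σ) sin(nη) solves the heat equation; by superposition u(η,σ) = Σ c_n exp(-2n²σ) sin(nη).
Reading off the coefficients: c_4=3, so u(η,σ) = 3exp(-32σ)sin(4η).
Substituting back η = s + τ, σ = τ: θ(s,τ) = u(s + τ, τ).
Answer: θ(s, τ) = 3exp(-32τ)sin(4s + 4τ)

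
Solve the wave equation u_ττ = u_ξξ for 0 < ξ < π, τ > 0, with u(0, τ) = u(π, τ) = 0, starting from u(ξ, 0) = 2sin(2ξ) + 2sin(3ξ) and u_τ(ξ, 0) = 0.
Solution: Using separation of variables u = X(ξ)T(τ):
Eigenfunctions: sin(nξ), n = 1, 2, 3, ...
General solution: u(ξ, τ) = Σ [A_n cos(n τ) + B_n sin(n τ)] sin(nξ)
From u(ξ,0) = 2sin(2ξ) + 2sin(3ξ): A_2=2, A_3=2. From u_τ(ξ,0) = 0: all B_n = 0.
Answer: u(ξ, τ) = 2sin(2ξ)cos(2τ) + 2sin(3ξ)cos(3τ)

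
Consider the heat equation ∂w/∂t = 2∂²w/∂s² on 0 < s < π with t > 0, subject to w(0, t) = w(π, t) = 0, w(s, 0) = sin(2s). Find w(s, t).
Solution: Using separation of variables w = X(s)T(t):
Eigenfunctions: sin(ns), n = 1, 2, 3, ...
General solution: w(s, t) = Σ c_n sin(ns) exp(-2n² t)
Matching w(s,0) = sin(2s) term by term: c_2=1.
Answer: w(s, t) = exp(-8t)sin(2s)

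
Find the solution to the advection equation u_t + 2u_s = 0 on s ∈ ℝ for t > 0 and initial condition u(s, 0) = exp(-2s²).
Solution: By method of characteristics (waves move right with speed 2):
Along characteristics s - 2t = const, u is constant, so u(s,t) = f(s - 2t) with f = u(·, 0).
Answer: u(s, t) = exp(-2(s - 2t)²)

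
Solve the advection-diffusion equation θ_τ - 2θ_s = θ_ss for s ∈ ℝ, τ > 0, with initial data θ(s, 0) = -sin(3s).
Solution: Moving frame: η = s + 2τ, σ = τ, θ = u(η,σ), so θ_τ = u_σ + 2u_η and θ_ss = u_ηη.
Hence θ_τ - 2θ_s = u_σ and the PDE becomes the heat equation u_σ = u_ηη on η ∈ ℝ.
Initial data: u(η,0) = θ(η,0) = -sin(3η). Each mode sin(nη) decays as exp(-n²σ) on ℝ, so u(η,σ) = Σ c_n exp(-n²σ) sin(nη) with c_3=-1: u(η,σ) = -exp(-9σ)sin(3η).
Substituting back: θ(s,τ) = u(s + 2τ, τ).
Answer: θ(s, τ) = -exp(-9τ)sin(3s + 6τ)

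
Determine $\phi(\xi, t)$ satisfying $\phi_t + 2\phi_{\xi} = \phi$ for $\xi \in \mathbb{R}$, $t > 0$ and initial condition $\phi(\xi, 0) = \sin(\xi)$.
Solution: Substitute $\phi = e^{t}u$.
Then $\phi_t = e^{t}(u_t + u)$, $\phi_{\xi} = e^{t}u_{\xi}$; substituting and dividing by $e^{t}$, the lower-order terms cancel: $u_t + 2u_{\xi} = 0$ (standard advection equation).
Data for $u$: $u(\xi,0) = \phi(\xi,0) = \sin(\xi)$.
By characteristics ($d\xi/dt = 2$), $u(\xi,t) = f(\xi - 2t)$ with $f = u( \cdot , 0)$.
So $u(\xi,t) = - \sin(2 t - \xi)$, and $\phi(\xi,t) = e^{t}u(\xi,t)$.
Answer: $\phi(\xi, t) = e^{t} \sin(\xi - 2 t)$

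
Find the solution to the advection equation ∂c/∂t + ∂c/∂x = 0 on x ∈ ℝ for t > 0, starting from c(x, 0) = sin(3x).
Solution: By method of characteristics (waves move right with speed 1):
Along characteristics x - t = const, c is constant, so c(x,t) = f(x - t) with f = c(·, 0).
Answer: c(x, t) = -sin(3t - 3x)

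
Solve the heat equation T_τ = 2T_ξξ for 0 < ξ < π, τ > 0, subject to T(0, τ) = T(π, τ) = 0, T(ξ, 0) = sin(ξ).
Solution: Using separation of variables T = X(ξ)G(τ):
Eigenfunctions: sin(nξ), n = 1, 2, 3, ...
General solution: T(ξ, τ) = Σ c_n sin(nξ) exp(-2n² τ)
Matching T(ξ,0) = sin(ξ) term by term: c_1=1.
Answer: T(ξ, τ) = exp(-2τ)sin(ξ)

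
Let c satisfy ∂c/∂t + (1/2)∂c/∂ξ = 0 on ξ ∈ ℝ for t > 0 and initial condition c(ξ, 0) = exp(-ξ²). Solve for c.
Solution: By characteristics (dξ/dt = 1/2), c(ξ,t) = f(ξ - (1/2)t) with f = c(·, 0).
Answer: c(ξ, t) = exp(-(-t/2 + ξ)²)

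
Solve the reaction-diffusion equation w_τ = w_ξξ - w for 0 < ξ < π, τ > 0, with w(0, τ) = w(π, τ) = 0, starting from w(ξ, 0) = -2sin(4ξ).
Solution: Substitute w = exp(-τ)u.
Then w_τ = exp(-τ)(u_τ - u), w_ξξ = exp(-τ)u_ξξ; substituting and dividing by exp(-τ), the lower-order terms cancel: u_τ = u_ξξ (standard heat equation).
Data for u: u(ξ,0) = w(ξ,0) = -2sin(4ξ). The boundary conditions carry over: u(0,τ) = u(π,τ) = 0.
Separating variables: u = Σ c_n exp(-n²τ) sin(nξ). From u(ξ,0) = -2sin(4ξ): c_4=-2.
So u(ξ,τ) = -2exp(-16τ)sin(4ξ), and w(ξ,τ) = exp(-τ)u(ξ,τ).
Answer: w(ξ, τ) = -2exp(-17τ)sin(4ξ)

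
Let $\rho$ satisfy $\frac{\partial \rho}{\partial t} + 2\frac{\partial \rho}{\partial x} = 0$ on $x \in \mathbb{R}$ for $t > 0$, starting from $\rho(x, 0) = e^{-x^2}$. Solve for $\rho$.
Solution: By characteristics ($dx/dt = 2$), $\rho(x,t) = f(x - 2t)$ with $f = \rho( \cdot , 0)$.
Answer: $\rho(x, t) = e^{-(-2 t + x)^2}$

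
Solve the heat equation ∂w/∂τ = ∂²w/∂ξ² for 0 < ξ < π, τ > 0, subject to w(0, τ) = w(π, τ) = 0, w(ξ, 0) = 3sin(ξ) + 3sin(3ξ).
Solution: Using separation of variables w = X(ξ)T(τ):
Eigenfunctions: sin(nξ), n = 1, 2, 3, ...
General solution: w(ξ, τ) = Σ c_n sin(nξ) exp(-n² τ)
Matching w(ξ,0) = 3sin(ξ) + 3sin(3ξ) term by term: c_1=3, c_3=3.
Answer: w(ξ, τ) = 3exp(-τ)sin(ξ) + 3exp(-9τ)sin(3ξ)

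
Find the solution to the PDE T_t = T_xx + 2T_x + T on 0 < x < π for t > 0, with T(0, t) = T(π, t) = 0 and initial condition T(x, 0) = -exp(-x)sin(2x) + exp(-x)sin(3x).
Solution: Substitute T = exp(-x)u, i.e. u = exp(x)T.
By the product rule, T_x = exp(-x)(u_x - u), T_xx = exp(-x)(u_xx - 2u_x + u), T_t = exp(-x)u_t.
Substituting into the PDE and dividing by exp(-x): u_t = (u_xx - 2u_x + u) + 2(u_x - u) + u.
The lower-order terms cancel, leaving the standard heat equation u_t = u_xx.
Initial data for u: u(x,0) = exp(x)T(x,0) = -sin(2x) + sin(3x). The boundary conditions carry over: u(0,t) = u(π,t) = 0.
Solve for u:
  Using separation of variables u = X(x)G(t):
  Eigenfunctions: sin(nx), n = 1, 2, 3, ...
  General solution: u(x, t) = Σ c_n sin(nx) exp(-n² t)
  Matching u(x,0) = -sin(2x) + sin(3x) term by term: c_2=-1, c_3=1.
Hence u(x,t) = -exp(-4t)sin(2x) + exp(-9t)sin(3x).
Transform back: T(x,t) = exp(-x)u(x,t).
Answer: T(x, t) = -exp(-4t)exp(-x)sin(2x) + exp(-9t)exp(-x)sin(3x)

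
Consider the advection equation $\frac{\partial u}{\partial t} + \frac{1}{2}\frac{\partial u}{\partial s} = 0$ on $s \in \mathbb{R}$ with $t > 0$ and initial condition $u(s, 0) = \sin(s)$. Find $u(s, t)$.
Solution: By method of characteristics (waves move right with speed 1/2):
Along characteristics $s - \frac{1}{2}t =$ const, $u$ is constant, so $u(s,t) = f(s - \frac{1}{2}t)$ with $f = u( \cdot , 0)$.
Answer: $u(s, t) = \sin(s - t/2)$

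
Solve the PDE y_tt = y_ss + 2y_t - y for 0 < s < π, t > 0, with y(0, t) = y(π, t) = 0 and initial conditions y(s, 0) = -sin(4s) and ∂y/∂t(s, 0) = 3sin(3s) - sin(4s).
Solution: Substitute y = exp(t)u, i.e. u = exp(-t)y.
By the product rule, y_t = exp(t)(u_t + u), y_tt = exp(t)(u_tt + 2u_t + u), y_ss = exp(t)u_ss.
Substituting into the PDE and dividing by exp(t): u_tt + 2u_t + u = u_ss + 2(u_t + u) - u.
The lower-order terms cancel, leaving the standard wave equation u_tt = u_ss.
Initial data for u: u(s,0) = y(s,0) = -sin(4s); u_t(s,0) = y_t(s,0) - y(s,0) = 3sin(3s). The boundary conditions carry over: u(0,t) = u(π,t) = 0.
Solve for u:
  Using separation of variables u = X(s)T(t):
  Eigenfunctions: sin(ns), n = 1, 2, 3, ...
  General solution: u(s, t) = Σ [A_n cos(n t) + B_n sin(n t)] sin(ns)
  From u(s,0) = -sin(4s): A_4=-1. From u_t(s,0) = 3sin(3s), using u_t(s,0) = Σ ω_n B_n sin(ns) with ω_n = n: B_3 = 3/3 = 1.
Hence u(s,t) = sin(3s)sin(3t) - sin(4s)cos(4t).
Transform back: y(s,t) = exp(t)u(s,t).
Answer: y(s, t) = exp(t)sin(3s)sin(3t) - exp(t)sin(4s)cos(4t)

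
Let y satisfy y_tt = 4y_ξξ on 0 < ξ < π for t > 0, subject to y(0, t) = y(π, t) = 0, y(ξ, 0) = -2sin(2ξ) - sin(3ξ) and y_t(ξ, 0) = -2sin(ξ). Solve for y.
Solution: Separating variables: y = Σ [A_n cos(ω_n t) + B_n sin(ω_n t)] sin(nξ), ω_n = 2n. From ICs (B_n = velocity coefficient / ω_n): A_2=-2, A_3=-1, B_1=-1.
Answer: y(ξ, t) = -sin(2t)sin(ξ) - 2sin(2ξ)cos(4t) - sin(3ξ)cos(6t)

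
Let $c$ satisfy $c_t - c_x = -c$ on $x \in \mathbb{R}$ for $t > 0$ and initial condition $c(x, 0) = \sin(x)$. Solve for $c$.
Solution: Substitute $c = e^{-t}u$, i.e. $u = e^{t}c$.
By the product rule, $c_t = e^{-t}(u_t - u)$, $c_x = e^{-t}u_x$.
Substituting into the PDE and dividing by $e^{-t}$: $u_t - u - u_x = -u$.
The lower-order terms cancel, leaving the standard advection equation $u_t - u_x = 0$.
Initial data for $u$: $u(x,0) = c(x,0) = \sin(x)$.
Solve for $u$:
  By method of characteristics (waves move left with speed 1):
  Along characteristics $x + t =$ const, $u$ is constant, so $u(x,t) = f(x + t)$ with $f = u( \cdot , 0)$.
Hence $u(x,t) = \sin(t + x)$.
Transform back: $c(x,t) = e^{-t}u(x,t)$.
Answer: $c(x, t) = e^{-t} \sin(t + x)$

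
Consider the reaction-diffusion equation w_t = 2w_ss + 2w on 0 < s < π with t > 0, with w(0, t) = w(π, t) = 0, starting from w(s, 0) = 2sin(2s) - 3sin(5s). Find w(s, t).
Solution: Substitute w = exp(2t)u, i.e. u = exp(-2t)w.
By the product rule, w_t = exp(2t)(u_t + 2u), w_ss = exp(2t)u_ss.
Substituting into the PDE and dividing by exp(2t): u_t + 2u = 2u_ss + 2u.
The lower-order terms cancel, leaving the standard heat equation u_t = 2u_ss.
Initial data for u: u(s,0) = w(s,0) = 2sin(2s) - 3sin(5s). The boundary conditions carry over: u(0,t) = u(π,t) = 0.
Solve for u:
  Using separation of variables u = X(s)T(t):
  Eigenfunctions: sin(ns), n = 1, 2, 3, ...
  General solution: u(s, t) = Σ c_n sin(ns) exp(-2n² t)
  Matching u(s,0) = 2sin(2s) - 3sin(5s) term by term: c_2=2, c_5=-3.
Hence u(s,t) = 2exp(-8t)sin(2s) - 3exp(-50t)sin(5s).
Transform back: w(s,t) = exp(2t)u(s,t).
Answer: w(s, t) = 2exp(-6t)sin(2s) - 3exp(-48t)sin(5s)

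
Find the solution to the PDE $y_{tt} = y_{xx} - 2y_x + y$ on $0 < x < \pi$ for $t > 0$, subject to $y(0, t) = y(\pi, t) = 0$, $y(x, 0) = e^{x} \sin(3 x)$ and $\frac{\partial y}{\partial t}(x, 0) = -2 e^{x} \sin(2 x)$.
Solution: Substitute $y = e^{x}u$.
Then $y_x = e^{x}(u_x + u)$, $y_{xx} = e^{x}(u_{xx} + 2u_x + u)$, $y_{tt} = e^{x}u_{tt}$; substituting and dividing by $e^{x}$, the lower-order terms cancel: $u_{tt} = u_{xx}$ (standard wave equation).
Data for $u$: $u(x,0) = e^{-x}y(x,0) = \sin(3 x)$; $u_t(x,0) = e^{-x}y_t(x,0) = -2 \sin(2 x)$. The boundary conditions carry over: $u(0,t) = u(\pi,t) = 0$.
Separating variables: $u = \sum [A_n \cos(\omega_n t) + B_n \sin(\omega_n t)] \sin(nx)$, $\omega_n = n$. From ICs ($B_n$ = velocity coefficient / $\omega_n$): $A_3=1, B_2=-1$.
So $u(x,t) = - \sin(2 t) \sin(2 x) + \sin(3 x) \cos(3 t)$, and $y(x,t) = e^{x}u(x,t)$.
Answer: $y(x, t) = - e^{x} \sin(2 t) \sin(2 x) + e^{x} \sin(3 x) \cos(3 t)$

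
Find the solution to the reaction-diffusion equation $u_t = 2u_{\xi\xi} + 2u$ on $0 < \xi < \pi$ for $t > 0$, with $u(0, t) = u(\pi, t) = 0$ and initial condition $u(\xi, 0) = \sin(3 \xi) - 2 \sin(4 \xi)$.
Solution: Substitute $u = e^{2t}w$, i.e. $w = e^{-2t}u$.
By the product rule, $u_t = e^{2t}(w_t + 2w)$, $u_{\xi\xi} = e^{2t}w_{\xi\xi}$.
Substituting into the PDE and dividing by $e^{2t}$: $w_t + 2w = 2w_{\xi\xi} + 2w$.
The lower-order terms cancel, leaving the standard heat equation $w_t = 2w_{\xi\xi}$.
Initial data for $w$: $w(\xi,0) = u(\xi,0) = \sin(3 \xi) - 2 \sin(4 \xi)$. The boundary conditions carry over: $w(0,t) = w(\pi,t) = 0$.
Solve for $w$:
  Using separation of variables $w = X(\xi)T(t)$:
  Eigenfunctions: $\sin(n\xi)$, $n = 1, 2, 3, \ldots$
  General solution: $w(\xi, t) = \sum c_n \sin(n\xi) e^{-2n^2 t}$
  Matching $w(\xi,0) = \sin(3 \xi) - 2 \sin(4 \xi)$ term by term: $c_3=1, c_4=-2$.
Hence $w(\xi,t) = e^{-18 t} \sin(3 \xi) - 2 e^{-32 t} \sin(4 \xi)$.
Transform back: $u(\xi,t) = e^{2t}w(\xi,t)$.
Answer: $u(\xi, t) = e^{-16 t} \sin(3 \xi) - 2 e^{-30 t} \sin(4 \xi)$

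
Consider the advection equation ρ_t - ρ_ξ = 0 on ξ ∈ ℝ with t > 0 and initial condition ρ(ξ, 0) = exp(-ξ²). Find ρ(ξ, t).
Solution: By method of characteristics (waves move left with speed 1):
Along characteristics ξ + t = const, ρ is constant, so ρ(ξ,t) = f(ξ + t) with f = ρ(·, 0).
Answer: ρ(ξ, t) = exp(-(t + ξ)²)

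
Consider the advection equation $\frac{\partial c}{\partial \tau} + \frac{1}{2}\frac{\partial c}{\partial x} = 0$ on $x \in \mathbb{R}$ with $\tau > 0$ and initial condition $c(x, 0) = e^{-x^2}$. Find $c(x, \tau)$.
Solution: By characteristics ($dx/d\tau = 1/2$), $c(x,\tau) = f(x - \frac{1}{2}\tau)$ with $f = c( \cdot , 0)$.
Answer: $c(x, \tau) = e^{-(-\tau/2 + x)^2}$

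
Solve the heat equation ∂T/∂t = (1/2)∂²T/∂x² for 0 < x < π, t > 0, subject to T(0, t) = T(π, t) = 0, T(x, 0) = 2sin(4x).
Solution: Separating variables: T = Σ c_n exp(-n²t/2) sin(nx). From T(x,0) = 2sin(4x): c_4=2.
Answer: T(x, t) = 2exp(-8t)sin(4x)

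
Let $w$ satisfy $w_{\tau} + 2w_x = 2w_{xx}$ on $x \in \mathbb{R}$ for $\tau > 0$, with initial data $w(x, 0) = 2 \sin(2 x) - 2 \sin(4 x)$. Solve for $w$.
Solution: Change to a moving frame: let $\eta = x - 2\tau$, $\sigma = \tau$ and write $w(x,\tau) = u(\eta,\sigma)$.
By the chain rule $w_{\tau} = u_{\sigma} - 2u_{\eta}$, $w_x = u_{\eta}$, $w_{xx} = u_{\eta\eta}$.
Then $w_{\tau} + 2w_x = u_{\sigma}$: the advection term cancels and the PDE becomes the heat equation $u_{\sigma} = 2u_{\eta\eta}$ on $\eta \in \mathbb{R}$.
Initial data: $u(\eta,0) = w(\eta,0) = 2 \sin(2 \eta) - 2 \sin(4 \eta)$.
On $\eta \in \mathbb{R}$ each mode satisfies $(\sin(n\eta))'' = -n^2 \sin(n\eta)$, so $e^{-2n^2\sigma} \sin(n\eta)$ solves the heat equation; by superposition $u(\eta,\sigma) = \sum c_n e^{-2n^2\sigma} \sin(n\eta)$.
Reading off the coefficients: $c_2=2, c_4=-2$, so $u(\eta,\sigma) = 2 e^{-8 \sigma} \sin(2 \eta) - 2 e^{-32 \sigma} \sin(4 \eta)$.
Substituting back $\eta = x - 2\tau$, $\sigma = \tau$: $w(x,\tau) = u(x - 2\tau, \tau)$.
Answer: $w(x, \tau) = -2 e^{-8 \tau} \sin(4 \tau - 2 x) + 2 e^{-32 \tau} \sin(8 \tau - 4 x)$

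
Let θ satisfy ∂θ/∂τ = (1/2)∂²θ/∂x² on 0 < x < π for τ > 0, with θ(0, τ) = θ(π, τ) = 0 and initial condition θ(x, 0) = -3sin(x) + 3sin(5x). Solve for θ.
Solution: Separating variables: θ = Σ c_n exp(-n²τ/2) sin(nx). From θ(x,0) = -3sin(x) + 3sin(5x): c_1=-3, c_5=3.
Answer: θ(x, τ) = -3exp(-τ/2)sin(x) + 3exp(-25τ/2)sin(5x)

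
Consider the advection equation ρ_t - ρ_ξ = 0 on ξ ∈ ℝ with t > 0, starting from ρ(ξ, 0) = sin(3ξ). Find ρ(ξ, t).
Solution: By characteristics (dξ/dt = -1), ρ(ξ,t) = f(ξ + t) with f = ρ(·, 0).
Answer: ρ(ξ, t) = sin(3t + 3ξ)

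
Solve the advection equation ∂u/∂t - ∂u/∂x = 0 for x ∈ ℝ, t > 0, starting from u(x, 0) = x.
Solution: By characteristics (dx/dt = -1), u(x,t) = f(x + t) with f = u(·, 0).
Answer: u(x, t) = t + x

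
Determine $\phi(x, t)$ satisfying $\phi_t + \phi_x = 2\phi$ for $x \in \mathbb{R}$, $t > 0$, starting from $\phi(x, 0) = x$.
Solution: Substitute $\phi = e^{2t}u$.
Then $\phi_t = e^{2t}(u_t + 2u)$, $\phi_x = e^{2t}u_x$; substituting and dividing by $e^{2t}$, the lower-order terms cancel: $u_t + u_x = 0$ (standard advection equation).
Data for $u$: $u(x,0) = \phi(x,0) = x$.
By characteristics ($dx/dt = 1$), $u(x,t) = f(x - t)$ with $f = u( \cdot , 0)$.
So $u(x,t) = - t + x$, and $\phi(x,t) = e^{2t}u(x,t)$.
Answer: $\phi(x, t) = - t e^{2 t} + x e^{2 t}$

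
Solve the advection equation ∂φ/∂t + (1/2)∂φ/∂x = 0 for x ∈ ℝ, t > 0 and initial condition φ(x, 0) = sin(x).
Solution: By characteristics (dx/dt = 1/2), φ(x,t) = f(x - (1/2)t) with f = φ(·, 0).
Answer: φ(x, t) = -sin(t/2 - x)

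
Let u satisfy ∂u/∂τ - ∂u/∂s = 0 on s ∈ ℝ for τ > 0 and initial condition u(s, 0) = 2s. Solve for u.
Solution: By method of characteristics (waves move left with speed 1):
Along characteristics s + τ = const, u is constant, so u(s,τ) = f(s + τ) with f = u(·, 0).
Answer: u(s, τ) = 2s + 2τ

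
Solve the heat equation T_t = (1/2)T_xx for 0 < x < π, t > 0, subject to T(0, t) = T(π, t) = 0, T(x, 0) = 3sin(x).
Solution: Using separation of variables T = X(x)G(t):
Eigenfunctions: sin(nx), n = 1, 2, 3, ...
General solution: T(x, t) = Σ c_n sin(nx) exp(-n² t/2)
Matching T(x,0) = 3sin(x) term by term: c_1=3.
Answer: T(x, t) = 3exp(-t/2)sin(x)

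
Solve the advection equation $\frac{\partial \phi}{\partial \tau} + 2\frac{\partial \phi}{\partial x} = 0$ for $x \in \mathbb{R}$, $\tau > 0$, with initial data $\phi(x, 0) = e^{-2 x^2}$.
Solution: By characteristics ($dx/d\tau = 2$), $\phi(x,\tau) = f(x - 2\tau)$ with $f = \phi( \cdot , 0)$.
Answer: $\phi(x, \tau) = e^{-2 (-2 \tau + x)^2}$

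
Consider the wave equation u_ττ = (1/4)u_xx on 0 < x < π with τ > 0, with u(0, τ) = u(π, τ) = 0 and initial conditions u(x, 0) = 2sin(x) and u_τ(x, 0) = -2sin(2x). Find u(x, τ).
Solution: Using separation of variables u = X(x)T(τ):
Eigenfunctions: sin(nx), n = 1, 2, 3, ...
General solution: u(x, τ) = Σ [A_n cos(n τ/2) + B_n sin(n τ/2)] sin(nx)
From u(x,0) = 2sin(x): A_1=2. From u_τ(x,0) = -2sin(2x), using u_τ(x,0) = Σ ω_n B_n sin(nx) with ω_n = n/2: B_2 = (-2)/1 = -2.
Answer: u(x, τ) = 2sin(x)cos(τ/2) - 2sin(2x)sin(τ)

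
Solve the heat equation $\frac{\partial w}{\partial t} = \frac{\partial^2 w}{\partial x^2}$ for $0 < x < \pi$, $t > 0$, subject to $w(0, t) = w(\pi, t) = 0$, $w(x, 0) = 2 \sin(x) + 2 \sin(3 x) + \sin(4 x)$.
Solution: Using separation of variables $w = X(x)T(t)$:
Eigenfunctions: $\sin(nx)$, $n = 1, 2, 3, \ldots$
General solution: $w(x, t) = \sum c_n \sin(nx) e^{-n^2 t}$
Matching $w(x,0) = 2 \sin(x) + 2 \sin(3 x) + \sin(4 x)$ term by term: $c_1=2, c_3=2, c_4=1$.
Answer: $w(x, t) = 2 e^{-t} \sin(x) + 2 e^{-9 t} \sin(3 x) + e^{-16 t} \sin(4 x)$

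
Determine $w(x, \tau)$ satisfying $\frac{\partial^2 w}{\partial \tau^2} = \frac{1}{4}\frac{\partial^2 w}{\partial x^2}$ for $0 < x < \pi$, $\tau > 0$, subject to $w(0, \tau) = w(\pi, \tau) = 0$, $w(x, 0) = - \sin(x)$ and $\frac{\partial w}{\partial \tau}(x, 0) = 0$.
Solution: Using separation of variables $w = X(x)T(\tau)$:
Eigenfunctions: $\sin(nx)$, $n = 1, 2, 3, \ldots$
General solution: $w(x, \tau) = \sum [A_n \cos(n \tau/2) + B_n \sin(n \tau/2)] \sin(nx)$
From $w(x,0) = - \sin(x)$: $A_1=-1$. From $w_{\tau}(x,0) = 0$: all $B_n = 0$.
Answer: $w(x, \tau) = - \sin(x) \cos(\tau/2)$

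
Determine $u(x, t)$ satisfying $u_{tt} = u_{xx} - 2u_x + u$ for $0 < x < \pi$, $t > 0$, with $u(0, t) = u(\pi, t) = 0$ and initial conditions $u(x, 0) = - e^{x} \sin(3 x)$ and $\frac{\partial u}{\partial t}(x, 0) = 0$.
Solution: Substitute $u = e^{x}w$, i.e. $w = e^{-x}u$.
By the product rule, $u_x = e^{x}(w_x + w)$, $u_{xx} = e^{x}(w_{xx} + 2w_x + w)$, $u_{tt} = e^{x}w_{tt}$.
Substituting into the PDE and dividing by $e^{x}$: $w_{tt} = (w_{xx} + 2w_x + w) - 2(w_x + w) + w$.
The lower-order terms cancel, leaving the standard wave equation $w_{tt} = w_{xx}$.
Initial data for $w$: $w(x,0) = e^{-x}u(x,0) = - \sin(3 x)$; $w_t(x,0) = e^{-x}u_t(x,0) = 0$. The boundary conditions carry over: $w(0,t) = w(\pi,t) = 0$.
Solve for $w$:
  Using separation of variables $w = X(x)T(t)$:
  Eigenfunctions: $\sin(nx)$, $n = 1, 2, 3, \ldots$
  General solution: $w(x, t) = \sum [A_n \cos(n t) + B_n \sin(n t)] \sin(nx)$
  From $w(x,0) = - \sin(3 x)$: $A_3=-1$. From $w_t(x,0) = 0$: all $B_n = 0$.
Hence $w(x,t) = - \sin(3 x) \cos(3 t)$.
Transform back: $u(x,t) = e^{x}w(x,t)$.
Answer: $u(x, t) = - e^{x} \sin(3 x) \cos(3 t)$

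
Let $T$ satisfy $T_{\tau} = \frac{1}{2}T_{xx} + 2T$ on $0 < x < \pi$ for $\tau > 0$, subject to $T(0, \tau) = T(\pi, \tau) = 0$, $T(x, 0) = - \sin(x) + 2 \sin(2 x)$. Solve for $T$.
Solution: Substitute $T = e^{2\tau}u$.
Then $T_{\tau} = e^{2\tau}(u_{\tau} + 2u)$, $T_{xx} = e^{2\tau}u_{xx}$; substituting and dividing by $e^{2\tau}$, the lower-order terms cancel: $u_{\tau} = \frac{1}{2}u_{xx}$ (standard heat equation).
Data for $u$: $u(x,0) = T(x,0) = - \sin(x) + 2 \sin(2 x)$. The boundary conditions carry over: $u(0,\tau) = u(\pi,\tau) = 0$.
Separating variables: $u = \sum c_n e^{-n^2\tau/2} \sin(nx)$. From $u(x,0) = - \sin(x) + 2 \sin(2 x)$: $c_1=-1, c_2=2$.
So $u(x,\tau) = 2 e^{-2 \tau} \sin(2 x) - e^{-\tau/2} \sin(x)$, and $T(x,\tau) = e^{2\tau}u(x,\tau)$.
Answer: $T(x, \tau) = - e^{3 \tau/2} \sin(x) + 2 \sin(2 x)$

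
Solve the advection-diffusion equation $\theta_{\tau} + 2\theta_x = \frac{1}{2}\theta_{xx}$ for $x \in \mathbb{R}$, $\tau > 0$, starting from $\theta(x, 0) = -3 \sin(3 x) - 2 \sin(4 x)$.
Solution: Change to a moving frame: let $\eta = x - 2\tau$, $\sigma = \tau$ and write $\theta(x,\tau) = u(\eta,\sigma)$.
By the chain rule $\theta_{\tau} = u_{\sigma} - 2u_{\eta}$, $\theta_x = u_{\eta}$, $\theta_{xx} = u_{\eta\eta}$.
Then $\theta_{\tau} + 2\theta_x = u_{\sigma}$: the advection term cancels and the PDE becomes the heat equation $u_{\sigma} = \frac{1}{2}u_{\eta\eta}$ on $\eta \in \mathbb{R}$.
Initial data: $u(\eta,0) = \theta(\eta,0) = -3 \sin(3 \eta) - 2 \sin(4 \eta)$.
On $\eta \in \mathbb{R}$ each mode satisfies $(\sin(n\eta))'' = -n^2 \sin(n\eta)$, so $e^{-n^2\sigma/2} \sin(n\eta)$ solves the heat equation; by superposition $u(\eta,\sigma) = \sum c_n e^{-n^2\sigma/2} \sin(n\eta)$.
Reading off the coefficients: $c_3=-3, c_4=-2$, so $u(\eta,\sigma) = -2 e^{-8 \sigma} \sin(4 \eta) - 3 e^{-9 \sigma/2} \sin(3 \eta)$.
Substituting back $\eta = x - 2\tau$, $\sigma = \tau$: $\theta(x,\tau) = u(x - 2\tau, \tau)$.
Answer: $\theta(x, \tau) = 2 e^{-8 \tau} \sin(8 \tau - 4 x) + 3 e^{-9 \tau/2} \sin(6 \tau - 3 x)$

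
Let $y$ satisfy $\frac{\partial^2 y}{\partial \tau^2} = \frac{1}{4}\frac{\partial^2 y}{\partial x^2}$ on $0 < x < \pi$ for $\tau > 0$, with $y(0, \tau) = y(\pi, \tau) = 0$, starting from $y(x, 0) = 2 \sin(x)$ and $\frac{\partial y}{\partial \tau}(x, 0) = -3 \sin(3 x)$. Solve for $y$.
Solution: Using separation of variables $y = X(x)T(\tau)$:
Eigenfunctions: $\sin(nx)$, $n = 1, 2, 3, \ldots$
General solution: $y(x, \tau) = \sum [A_n \cos(n \tau/2) + B_n \sin(n \tau/2)] \sin(nx)$
From $y(x,0) = 2 \sin(x)$: $A_1=2$. From $y_{\tau}(x,0) = -3 \sin(3 x)$, using $y_{\tau}(x,0) = \sum \omega_n B_n \sin(nx)$ with $\omega_n = n/2$: $B_3 = (-3)/(3/2) = -2$.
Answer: $y(x, \tau) = -2 \sin(3 \tau/2) \sin(3 x) + 2 \sin(x) \cos(\tau/2)$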